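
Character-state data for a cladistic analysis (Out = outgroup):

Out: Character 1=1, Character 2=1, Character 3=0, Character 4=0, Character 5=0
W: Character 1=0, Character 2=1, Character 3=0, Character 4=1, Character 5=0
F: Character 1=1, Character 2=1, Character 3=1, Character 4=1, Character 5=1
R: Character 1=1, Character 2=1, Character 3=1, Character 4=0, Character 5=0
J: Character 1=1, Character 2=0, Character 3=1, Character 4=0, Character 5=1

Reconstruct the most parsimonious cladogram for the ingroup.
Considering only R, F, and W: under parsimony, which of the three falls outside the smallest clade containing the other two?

Character polarity is set by the outgroup: the derived state is whichever differs from the outgroup's state, so for Character 1, Character 2 the derived state is '0', and for the remaining characters it is '1'.
Character 1: derived state '0' in W only — an autapomorphy, so it tells us nothing about relationships among taxa.
Character 2: derived state '0' in J only — an autapomorphy, so it tells us nothing about relationships among taxa.
Character 3: derived state '1' in F, J, and R only — synapomorphy for {F, J, R}.
Character 4 (state '1') occurs in F and W but conflicts with the nesting implied by the other characters — most parsimoniously interpreted as homoplasy.
Character 5 (derived state '1') is shared by F and J — a synapomorphy uniting that clade.
Most parsimonious ingroup topology: (W,((F,J),R)).
F and R share a more recent common ancestor with each other than either does with W, so W is the least closely related of the three.

W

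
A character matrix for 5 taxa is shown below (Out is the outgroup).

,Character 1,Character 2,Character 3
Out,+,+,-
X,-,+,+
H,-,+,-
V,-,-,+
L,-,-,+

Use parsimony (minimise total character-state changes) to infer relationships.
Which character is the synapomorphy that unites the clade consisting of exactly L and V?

Character polarity is set by the outgroup: the derived state is whichever differs from the outgroup's state, so for Character 1, Character 2 the derived state is '-', and for the remaining characters it is '+'.
Character 1 (derived state '-') is shared by all ingroup taxa — unites the whole ingroup.
Only L and V show the derived state '-' for Character 2, supporting them as a clade.
Character 3: derived state '+' in L, V, and X only — synapomorphy for {L, V, X}.
Most parsimonious ingroup topology: (((V,L),X),H).
The clade {L, V} is supported by Character 2: its derived state '-' occurs in exactly those taxa and in no other taxon (including the outgroup).

Character 2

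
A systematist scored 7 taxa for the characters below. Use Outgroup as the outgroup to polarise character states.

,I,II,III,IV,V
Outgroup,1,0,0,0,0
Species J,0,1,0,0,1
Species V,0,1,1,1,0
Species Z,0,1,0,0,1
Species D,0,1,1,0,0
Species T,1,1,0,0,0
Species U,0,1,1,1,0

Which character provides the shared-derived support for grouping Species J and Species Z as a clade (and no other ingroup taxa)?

V

Character polarity is set by the outgroup: the derived state is whichever differs from the outgroup's state, so for I the derived state is '0', and for the remaining characters it is '1'.
I: derived state '0' in Species D, Species J, Species U, Species V, and Species Z only — synapomorphy for {Species D, Species J, Species U, Species V, Species Z}.
II (derived state '1') is shared by all ingroup taxa — unites the whole ingroup.
III (derived state '1') is shared by Species D, Species U, and Species V — a synapomorphy uniting that clade.
Only Species U and Species V show the derived state '1' for IV, supporting them as a clade.
Only Species J and Species Z show the derived state '1' for V, supporting them as a clade.
Most parsimonious ingroup topology: (((Species J,Species Z),((Species V,Species U),Species D)),Species T).
The clade {Species J, Species Z} is supported by V: its derived state '1' occurs in exactly those taxa and in no other taxon (including the outgroup).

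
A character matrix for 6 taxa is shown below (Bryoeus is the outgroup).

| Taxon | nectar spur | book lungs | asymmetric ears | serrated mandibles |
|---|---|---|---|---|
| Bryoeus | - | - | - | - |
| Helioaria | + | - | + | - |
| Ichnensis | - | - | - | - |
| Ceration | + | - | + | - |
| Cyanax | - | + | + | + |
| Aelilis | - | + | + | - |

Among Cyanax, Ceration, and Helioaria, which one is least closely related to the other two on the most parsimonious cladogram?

Cyanax

The outgroup has state '-' for every character, so '+' is the derived state throughout.
Only Ceration and Helioaria show the derived state '+' for nectar spur, supporting them as a clade.
book lungs: derived state '+' in Aelilis and Cyanax only — synapomorphy for {Aelilis, Cyanax}.
asymmetric ears (derived state '+') is shared by Aelilis, Ceration, Cyanax, and Helioaria — a synapomorphy uniting that clade.
serrated mandibles (derived state '+') is unique to Cyanax (autapomorphy; uninformative for grouping).
Most parsimonious ingroup topology: (((Helioaria,Ceration),(Cyanax,Aelilis)),Ichnensis).
Ceration and Helioaria share a more recent common ancestor with each other than either does with Cyanax, so Cyanax is the least closely related of the three.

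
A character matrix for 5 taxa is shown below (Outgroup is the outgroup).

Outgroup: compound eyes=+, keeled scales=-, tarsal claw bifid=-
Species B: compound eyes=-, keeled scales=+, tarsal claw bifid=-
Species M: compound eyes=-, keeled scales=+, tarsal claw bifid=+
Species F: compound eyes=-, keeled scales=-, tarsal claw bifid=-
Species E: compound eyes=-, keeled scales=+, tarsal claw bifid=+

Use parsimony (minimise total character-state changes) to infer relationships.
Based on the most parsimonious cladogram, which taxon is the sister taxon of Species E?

Character polarity is set by the outgroup: the derived state is whichever differs from the outgroup's state, so for compound eyes the derived state is '-', and for the remaining characters it is '+'.
All ingroup taxa share the derived state '-' for compound eyes; it defines the ingroup but does not resolve relationships within it.
Only Species B, Species E, and Species M show the derived state '+' for keeled scales, supporting them as a clade.
tarsal claw bifid: derived state '+' in Species E and Species M only — synapomorphy for {Species E, Species M}.
Most parsimonious ingroup topology: ((Species B,(Species M,Species E)),Species F).
Species E and Species M form a cherry on this tree, so they are sister taxa.

Species M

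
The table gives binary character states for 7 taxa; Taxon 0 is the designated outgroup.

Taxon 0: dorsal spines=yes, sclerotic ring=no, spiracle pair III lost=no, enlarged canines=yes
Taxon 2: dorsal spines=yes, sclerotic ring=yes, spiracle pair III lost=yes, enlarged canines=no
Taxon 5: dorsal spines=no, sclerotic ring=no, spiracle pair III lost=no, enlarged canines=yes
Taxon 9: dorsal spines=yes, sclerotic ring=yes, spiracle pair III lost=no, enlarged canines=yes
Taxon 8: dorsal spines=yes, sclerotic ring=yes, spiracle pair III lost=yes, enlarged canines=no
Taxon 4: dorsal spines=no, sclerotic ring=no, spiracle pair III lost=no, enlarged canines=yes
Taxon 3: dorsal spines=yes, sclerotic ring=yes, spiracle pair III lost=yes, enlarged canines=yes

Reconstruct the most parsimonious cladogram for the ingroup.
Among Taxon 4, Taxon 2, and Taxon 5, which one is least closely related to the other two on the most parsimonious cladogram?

Character polarity is set by the outgroup: the derived state is whichever differs from the outgroup's state, so for dorsal spines, enlarged canines the derived state is 'no', and for the remaining characters it is 'yes'.
dorsal spines (derived state 'no') is shared by Taxon 4 and Taxon 5 — a synapomorphy uniting that clade.
sclerotic ring: derived state 'yes' in Taxon 2, Taxon 3, Taxon 8, and Taxon 9 only — synapomorphy for {Taxon 2, Taxon 3, Taxon 8, Taxon 9}.
spiracle pair III lost (derived state 'yes') is shared by Taxon 2, Taxon 3, and Taxon 8 — a synapomorphy uniting that clade.
enlarged canines: derived state 'no' in Taxon 2 and Taxon 8 only — synapomorphy for {Taxon 2, Taxon 8}.
Most parsimonious ingroup topology: ((((Taxon 2,Taxon 8),Taxon 3),Taxon 9),(Taxon 5,Taxon 4)).
Taxon 4 and Taxon 5 share a more recent common ancestor with each other than either does with Taxon 2, so Taxon 2 is the least closely related of the three.

Taxon 2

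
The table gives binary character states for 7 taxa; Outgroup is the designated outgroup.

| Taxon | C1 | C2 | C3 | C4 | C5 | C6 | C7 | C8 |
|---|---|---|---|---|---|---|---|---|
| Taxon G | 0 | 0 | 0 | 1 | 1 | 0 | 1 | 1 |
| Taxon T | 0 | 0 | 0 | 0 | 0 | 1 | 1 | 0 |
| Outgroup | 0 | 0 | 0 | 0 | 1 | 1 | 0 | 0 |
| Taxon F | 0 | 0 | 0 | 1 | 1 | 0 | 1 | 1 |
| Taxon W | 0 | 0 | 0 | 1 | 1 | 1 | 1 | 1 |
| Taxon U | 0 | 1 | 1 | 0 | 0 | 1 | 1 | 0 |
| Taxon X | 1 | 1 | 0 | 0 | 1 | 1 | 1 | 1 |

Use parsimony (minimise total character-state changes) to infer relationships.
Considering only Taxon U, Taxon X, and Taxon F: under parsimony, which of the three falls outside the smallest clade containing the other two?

Taxon U

Character polarity is set by the outgroup: the derived state is whichever differs from the outgroup's state, so for C5, C6 the derived state is '0', and for the remaining characters it is '1'.
C1: derived state '1' in Taxon X only — an autapomorphy, so it tells us nothing about relationships among taxa.
C2 groups Taxon U and Taxon X, which is incompatible with the clades supported by the remaining characters; treating it as convergent (homoplasy) costs fewer steps than any alternative tree.
C3: derived state '1' in Taxon U only — an autapomorphy, so it tells us nothing about relationships among taxa.
Only Taxon F, Taxon G, and Taxon W show the derived state '1' for C4, supporting them as a clade.
C5: derived state '0' in Taxon T and Taxon U only — synapomorphy for {Taxon T, Taxon U}.
Only Taxon F and Taxon G show the derived state '0' for C6, supporting them as a clade.
All ingroup taxa share the derived state '1' for C7; it defines the ingroup but does not resolve relationships within it.
C8: derived state '1' in Taxon F, Taxon G, Taxon W, and Taxon X only — synapomorphy for {Taxon F, Taxon G, Taxon W, Taxon X}.
Most parsimonious ingroup topology: (((Taxon W,(Taxon F,Taxon G)),Taxon X),(Taxon U,Taxon T)).
Taxon F and Taxon X share a more recent common ancestor with each other than either does with Taxon U, so Taxon U is the least closely related of the three.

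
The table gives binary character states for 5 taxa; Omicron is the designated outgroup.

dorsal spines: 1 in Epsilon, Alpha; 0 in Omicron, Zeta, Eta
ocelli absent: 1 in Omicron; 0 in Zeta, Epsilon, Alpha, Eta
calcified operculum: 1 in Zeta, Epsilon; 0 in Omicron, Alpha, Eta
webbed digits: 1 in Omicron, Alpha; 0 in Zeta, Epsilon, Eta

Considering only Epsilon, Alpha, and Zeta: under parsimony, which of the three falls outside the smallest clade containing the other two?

Character polarity is set by the outgroup: the derived state is whichever differs from the outgroup's state, so for ocelli absent, webbed digits the derived state is '0', and for the remaining characters it is '1'.
dorsal spines groups Alpha and Epsilon, which is incompatible with the clades supported by the remaining characters; treating it as convergent (homoplasy) costs fewer steps than any alternative tree.
ocelli absent (derived state '0') is shared by all ingroup taxa — unites the whole ingroup.
Only Epsilon and Zeta show the derived state '1' for calcified operculum, supporting them as a clade.
webbed digits: derived state '0' in Epsilon, Eta, and Zeta only — synapomorphy for {Epsilon, Eta, Zeta}.
Most parsimonious ingroup topology: (((Zeta,Epsilon),Eta),Alpha).
Epsilon and Zeta share a more recent common ancestor with each other than either does with Alpha, so Alpha is the least closely related of the three.

Alpha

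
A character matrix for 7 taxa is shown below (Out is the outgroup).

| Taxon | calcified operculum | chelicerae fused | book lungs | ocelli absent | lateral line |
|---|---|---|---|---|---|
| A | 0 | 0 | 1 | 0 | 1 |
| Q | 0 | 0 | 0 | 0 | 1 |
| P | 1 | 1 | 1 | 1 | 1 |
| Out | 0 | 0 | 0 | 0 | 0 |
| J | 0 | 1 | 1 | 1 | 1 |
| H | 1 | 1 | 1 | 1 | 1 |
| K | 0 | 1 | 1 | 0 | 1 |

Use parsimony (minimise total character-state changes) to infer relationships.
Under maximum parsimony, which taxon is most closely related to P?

The outgroup has state '0' for every character, so '1' is the derived state throughout.
Only H and P show the derived state '1' for calcified operculum, supporting them as a clade.
chelicerae fused: derived state '1' in H, J, K, and P only — synapomorphy for {H, J, K, P}.
book lungs (derived state '1') is shared by A, H, J, K, and P — a synapomorphy uniting that clade.
ocelli absent (derived state '1') is shared by H, J, and P — a synapomorphy uniting that clade.
lateral line (derived state '1') is shared by all ingroup taxa — unites the whole ingroup.
Most parsimonious ingroup topology: (Q,((((P,H),J),K),A)).
P and H form a cherry on this tree, so they are sister taxa.

H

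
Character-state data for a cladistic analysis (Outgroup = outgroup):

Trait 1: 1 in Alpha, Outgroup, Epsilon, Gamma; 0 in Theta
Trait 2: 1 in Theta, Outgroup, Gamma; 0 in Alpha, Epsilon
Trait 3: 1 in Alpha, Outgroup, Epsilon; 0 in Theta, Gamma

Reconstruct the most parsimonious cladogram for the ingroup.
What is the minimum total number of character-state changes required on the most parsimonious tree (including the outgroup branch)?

The outgroup has state '1' for every character, so '0' is the derived state throughout.
Trait 1 (derived state '0') is unique to Theta (autapomorphy; uninformative for grouping).
Only Alpha and Epsilon show the derived state '0' for Trait 2, supporting them as a clade.
Trait 3: derived state '0' in Gamma and Theta only — synapomorphy for {Gamma, Theta}.
Most parsimonious ingroup topology: ((Theta,Gamma),(Alpha,Epsilon)).
Changes per character on this tree: Trait 1: 1; Trait 2: 1; Trait 3: 1.
Total = 3.

3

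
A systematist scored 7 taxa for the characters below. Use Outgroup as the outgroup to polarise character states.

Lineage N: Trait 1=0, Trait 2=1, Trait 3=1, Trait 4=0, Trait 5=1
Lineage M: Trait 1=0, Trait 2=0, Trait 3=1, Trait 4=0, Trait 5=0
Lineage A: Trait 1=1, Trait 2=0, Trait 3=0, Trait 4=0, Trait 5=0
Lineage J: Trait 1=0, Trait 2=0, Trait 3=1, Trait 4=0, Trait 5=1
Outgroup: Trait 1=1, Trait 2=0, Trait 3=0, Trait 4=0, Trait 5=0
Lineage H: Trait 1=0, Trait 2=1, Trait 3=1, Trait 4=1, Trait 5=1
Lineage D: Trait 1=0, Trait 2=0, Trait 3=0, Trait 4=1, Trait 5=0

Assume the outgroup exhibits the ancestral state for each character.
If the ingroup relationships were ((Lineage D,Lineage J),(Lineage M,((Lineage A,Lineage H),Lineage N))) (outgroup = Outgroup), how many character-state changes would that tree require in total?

12

Map each character onto ((Lineage D,Lineage J),(Lineage M,((Lineage A,Lineage H),Lineage N))) (rooted by Outgroup) and count the minimum state changes it requires (Fitch parsimony):
Trait 1: 2; Trait 2: 2; Trait 3: 3; Trait 4: 2; Trait 5: 3.
Total tree length = 12.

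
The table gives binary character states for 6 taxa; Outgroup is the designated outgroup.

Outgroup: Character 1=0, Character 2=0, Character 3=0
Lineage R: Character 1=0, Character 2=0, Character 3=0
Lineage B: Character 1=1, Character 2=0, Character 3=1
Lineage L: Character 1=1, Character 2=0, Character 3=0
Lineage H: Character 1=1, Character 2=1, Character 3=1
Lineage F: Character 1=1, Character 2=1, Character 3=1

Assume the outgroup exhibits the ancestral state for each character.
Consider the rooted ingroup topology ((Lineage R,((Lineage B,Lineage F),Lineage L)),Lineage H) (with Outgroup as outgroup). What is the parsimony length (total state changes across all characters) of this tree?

Map each character onto ((Lineage R,((Lineage B,Lineage F),Lineage L)),Lineage H) (rooted by Outgroup) and count the minimum state changes it requires (Fitch parsimony):
Character 1: 2; Character 2: 2; Character 3: 2.
Total tree length = 6.

6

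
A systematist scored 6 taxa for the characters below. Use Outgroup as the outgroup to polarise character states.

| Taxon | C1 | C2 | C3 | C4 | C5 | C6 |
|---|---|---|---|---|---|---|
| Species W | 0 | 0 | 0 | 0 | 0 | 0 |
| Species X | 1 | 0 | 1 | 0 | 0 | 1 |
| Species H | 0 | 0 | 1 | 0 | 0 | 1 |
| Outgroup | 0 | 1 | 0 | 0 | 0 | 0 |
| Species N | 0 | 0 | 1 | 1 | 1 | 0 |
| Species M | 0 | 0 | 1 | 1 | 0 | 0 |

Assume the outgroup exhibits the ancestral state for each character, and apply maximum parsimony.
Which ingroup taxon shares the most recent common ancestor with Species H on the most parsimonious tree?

Species X

Character polarity is set by the outgroup: the derived state is whichever differs from the outgroup's state, so for C2 the derived state is '0', and for the remaining characters it is '1'.
C1: derived state '1' in Species X only — an autapomorphy, so it tells us nothing about relationships among taxa.
All ingroup taxa share the derived state '0' for C2; it defines the ingroup but does not resolve relationships within it.
C3: derived state '1' in Species H, Species M, Species N, and Species X only — synapomorphy for {Species H, Species M, Species N, Species X}.
C4: derived state '1' in Species M and Species N only — synapomorphy for {Species M, Species N}.
C5: derived state '1' in Species N only — an autapomorphy, so it tells us nothing about relationships among taxa.
C6: derived state '1' in Species H and Species X only — synapomorphy for {Species H, Species X}.
Most parsimonious ingroup topology: (((Species X,Species H),(Species M,Species N)),Species W).
Species H and Species X form a cherry on this tree, so they are sister taxa.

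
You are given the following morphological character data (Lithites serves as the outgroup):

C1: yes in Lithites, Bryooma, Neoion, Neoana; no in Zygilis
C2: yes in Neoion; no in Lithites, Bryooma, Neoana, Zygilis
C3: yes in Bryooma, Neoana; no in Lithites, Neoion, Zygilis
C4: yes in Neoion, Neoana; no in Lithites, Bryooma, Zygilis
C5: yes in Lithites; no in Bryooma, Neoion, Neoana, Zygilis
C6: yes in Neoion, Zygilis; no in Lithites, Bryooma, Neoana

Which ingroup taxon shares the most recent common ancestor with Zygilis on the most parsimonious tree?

Character polarity is set by the outgroup: the derived state is whichever differs from the outgroup's state, so for C1, C5 the derived state is 'no', and for the remaining characters it is 'yes'.
C1: derived state 'no' in Zygilis only — an autapomorphy, so it tells us nothing about relationships among taxa.
C2 (derived state 'yes') is unique to Neoion (autapomorphy; uninformative for grouping).
Only Bryooma and Neoana show the derived state 'yes' for C3, supporting them as a clade.
C4 groups Neoana and Neoion, which is incompatible with the clades supported by the remaining characters; treating it as convergent (homoplasy) costs fewer steps than any alternative tree.
All ingroup taxa share the derived state 'no' for C5; it defines the ingroup but does not resolve relationships within it.
Only Neoion and Zygilis show the derived state 'yes' for C6, supporting them as a clade.
Most parsimonious ingroup topology: ((Bryooma,Neoana),(Neoion,Zygilis)).
Zygilis and Neoion form a cherry on this tree, so they are sister taxa.

Neoion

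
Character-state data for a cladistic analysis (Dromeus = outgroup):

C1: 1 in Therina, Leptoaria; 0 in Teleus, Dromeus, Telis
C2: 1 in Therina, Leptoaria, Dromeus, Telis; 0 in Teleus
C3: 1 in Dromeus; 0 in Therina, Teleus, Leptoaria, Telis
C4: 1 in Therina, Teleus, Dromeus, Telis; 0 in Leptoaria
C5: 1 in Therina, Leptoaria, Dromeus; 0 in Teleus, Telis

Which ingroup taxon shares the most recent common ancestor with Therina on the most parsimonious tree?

Character polarity is set by the outgroup: the derived state is whichever differs from the outgroup's state, so for C2, C3, C4, C5 the derived state is '0', and for the remaining characters it is '1'.
C1 (derived state '1') is shared by Leptoaria and Therina — a synapomorphy uniting that clade.
C2: derived state '0' in Teleus only — an autapomorphy, so it tells us nothing about relationships among taxa.
All ingroup taxa share the derived state '0' for C3; it defines the ingroup but does not resolve relationships within it.
C4 (derived state '0') is unique to Leptoaria (autapomorphy; uninformative for grouping).
C5 (derived state '0') is shared by Teleus and Telis — a synapomorphy uniting that clade.
Most parsimonious ingroup topology: ((Leptoaria,Therina),(Teleus,Telis)).
Therina and Leptoaria form a cherry on this tree, so they are sister taxa.

Leptoaria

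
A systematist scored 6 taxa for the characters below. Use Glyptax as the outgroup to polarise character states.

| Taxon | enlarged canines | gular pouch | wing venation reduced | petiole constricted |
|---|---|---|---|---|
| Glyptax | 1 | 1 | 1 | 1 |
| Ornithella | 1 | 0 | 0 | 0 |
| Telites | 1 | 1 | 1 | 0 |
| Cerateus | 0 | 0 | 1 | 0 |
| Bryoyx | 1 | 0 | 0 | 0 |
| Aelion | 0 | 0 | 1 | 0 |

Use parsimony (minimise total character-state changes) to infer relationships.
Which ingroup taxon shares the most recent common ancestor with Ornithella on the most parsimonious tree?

The outgroup has state '1' for every character, so '0' is the derived state throughout.
enlarged canines: derived state '0' in Aelion and Cerateus only — synapomorphy for {Aelion, Cerateus}.
gular pouch: derived state '0' in Aelion, Bryoyx, Cerateus, and Ornithella only — synapomorphy for {Aelion, Bryoyx, Cerateus, Ornithella}.
wing venation reduced: derived state '0' in Bryoyx and Ornithella only — synapomorphy for {Bryoyx, Ornithella}.
petiole constricted (derived state '0') is shared by all ingroup taxa — unites the whole ingroup.
Most parsimonious ingroup topology: (((Ornithella,Bryoyx),(Cerateus,Aelion)),Telites).
Ornithella and Bryoyx form a cherry on this tree, so they are sister taxa.

Bryoyx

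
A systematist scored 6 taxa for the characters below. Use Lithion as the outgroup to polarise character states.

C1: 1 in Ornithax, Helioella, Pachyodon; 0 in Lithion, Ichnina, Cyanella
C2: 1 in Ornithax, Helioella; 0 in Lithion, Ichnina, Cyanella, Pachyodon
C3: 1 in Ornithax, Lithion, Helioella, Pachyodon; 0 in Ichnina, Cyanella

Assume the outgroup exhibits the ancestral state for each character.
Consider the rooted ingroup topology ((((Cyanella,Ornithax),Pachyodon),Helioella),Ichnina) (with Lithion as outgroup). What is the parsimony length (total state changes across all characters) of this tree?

Map each character onto ((((Cyanella,Ornithax),Pachyodon),Helioella),Ichnina) (rooted by Lithion) and count the minimum state changes it requires (Fitch parsimony):
C1: 2; C2: 2; C3: 2.
Total tree length = 6.

6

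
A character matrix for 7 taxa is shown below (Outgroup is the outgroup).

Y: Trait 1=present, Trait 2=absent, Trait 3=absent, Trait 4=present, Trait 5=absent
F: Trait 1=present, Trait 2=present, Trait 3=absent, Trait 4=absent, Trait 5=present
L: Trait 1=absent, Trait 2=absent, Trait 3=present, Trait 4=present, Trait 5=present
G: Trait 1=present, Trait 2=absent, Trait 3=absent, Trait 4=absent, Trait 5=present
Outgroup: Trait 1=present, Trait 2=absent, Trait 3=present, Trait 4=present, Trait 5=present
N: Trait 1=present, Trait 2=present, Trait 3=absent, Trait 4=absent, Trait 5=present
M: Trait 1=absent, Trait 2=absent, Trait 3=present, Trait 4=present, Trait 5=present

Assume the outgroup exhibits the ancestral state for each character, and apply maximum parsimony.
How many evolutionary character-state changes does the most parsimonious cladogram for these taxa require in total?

Character polarity is set by the outgroup: the derived state is whichever differs from the outgroup's state, so for Trait 1, Trait 3, Trait 4, Trait 5 the derived state is 'absent', and for the remaining characters it is 'present'.
Trait 1: derived state 'absent' in L and M only — synapomorphy for {L, M}.
Trait 2: derived state 'present' in F and N only — synapomorphy for {F, N}.
Trait 3 (derived state 'absent') is shared by F, G, N, and Y — a synapomorphy uniting that clade.
Only F, G, and N show the derived state 'absent' for Trait 4, supporting them as a clade.
Trait 5 (derived state 'absent') is unique to Y (autapomorphy; uninformative for grouping).
Most parsimonious ingroup topology: (((G,(N,F)),Y),(M,L)).
Changes per character on this tree: Trait 1: 1; Trait 2: 1; Trait 3: 1; Trait 4: 1; Trait 5: 1.
Total = 5.

5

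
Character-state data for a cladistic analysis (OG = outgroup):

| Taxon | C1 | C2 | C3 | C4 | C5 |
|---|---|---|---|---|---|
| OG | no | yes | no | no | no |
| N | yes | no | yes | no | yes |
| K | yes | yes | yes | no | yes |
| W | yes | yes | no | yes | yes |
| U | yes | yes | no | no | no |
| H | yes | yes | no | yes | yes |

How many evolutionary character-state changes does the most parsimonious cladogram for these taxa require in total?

5

Character polarity is set by the outgroup: the derived state is whichever differs from the outgroup's state, so for C2 the derived state is 'no', and for the remaining characters it is 'yes'.
All ingroup taxa share the derived state 'yes' for C1; it defines the ingroup but does not resolve relationships within it.
C2: derived state 'no' in N only — an autapomorphy, so it tells us nothing about relationships among taxa.
C3 (derived state 'yes') is shared by K and N — a synapomorphy uniting that clade.
C4 (derived state 'yes') is shared by H and W — a synapomorphy uniting that clade.
C5 (derived state 'yes') is shared by H, K, N, and W — a synapomorphy uniting that clade.
Most parsimonious ingroup topology: (((N,K),(W,H)),U).
Changes per character on this tree: C1: 1; C2: 1; C3: 1; C4: 1; C5: 1.
Total = 5.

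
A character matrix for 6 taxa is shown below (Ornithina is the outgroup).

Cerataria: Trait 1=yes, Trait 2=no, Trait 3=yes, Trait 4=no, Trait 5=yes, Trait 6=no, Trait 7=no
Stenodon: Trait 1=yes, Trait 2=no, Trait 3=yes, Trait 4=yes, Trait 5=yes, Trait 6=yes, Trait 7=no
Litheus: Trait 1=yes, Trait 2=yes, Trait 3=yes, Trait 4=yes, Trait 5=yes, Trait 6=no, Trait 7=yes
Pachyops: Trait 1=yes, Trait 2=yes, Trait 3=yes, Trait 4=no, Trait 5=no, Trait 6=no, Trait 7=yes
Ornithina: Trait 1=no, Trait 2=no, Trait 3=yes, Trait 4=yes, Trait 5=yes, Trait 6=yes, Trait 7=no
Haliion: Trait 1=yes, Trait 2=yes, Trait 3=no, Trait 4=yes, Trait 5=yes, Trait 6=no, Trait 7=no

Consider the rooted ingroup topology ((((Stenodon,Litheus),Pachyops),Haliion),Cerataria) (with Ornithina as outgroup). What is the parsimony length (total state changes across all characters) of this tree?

Map each character onto ((((Stenodon,Litheus),Pachyops),Haliion),Cerataria) (rooted by Ornithina) and count the minimum state changes it requires (Fitch parsimony):
Trait 1: 1; Trait 2: 2; Trait 3: 1; Trait 4: 2; Trait 5: 1; Trait 6: 2; Trait 7: 2.
Total tree length = 11.

11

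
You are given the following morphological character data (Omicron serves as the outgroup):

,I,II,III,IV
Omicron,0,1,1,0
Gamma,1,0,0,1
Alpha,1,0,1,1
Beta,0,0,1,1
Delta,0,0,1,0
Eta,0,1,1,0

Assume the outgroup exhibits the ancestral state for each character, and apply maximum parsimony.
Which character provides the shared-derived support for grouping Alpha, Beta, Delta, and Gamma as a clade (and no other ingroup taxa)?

II

Character polarity is set by the outgroup: the derived state is whichever differs from the outgroup's state, so for II, III the derived state is '0', and for the remaining characters it is '1'.
Only Alpha and Gamma show the derived state '1' for I, supporting them as a clade.
Only Alpha, Beta, Delta, and Gamma show the derived state '0' for II, supporting them as a clade.
III (derived state '0') is unique to Gamma (autapomorphy; uninformative for grouping).
Only Alpha, Beta, and Gamma show the derived state '1' for IV, supporting them as a clade.
Most parsimonious ingroup topology: ((((Gamma,Alpha),Beta),Delta),Eta).
The clade {Alpha, Beta, Delta, Gamma} is supported by II: its derived state '0' occurs in exactly those taxa and in no other taxon (including the outgroup).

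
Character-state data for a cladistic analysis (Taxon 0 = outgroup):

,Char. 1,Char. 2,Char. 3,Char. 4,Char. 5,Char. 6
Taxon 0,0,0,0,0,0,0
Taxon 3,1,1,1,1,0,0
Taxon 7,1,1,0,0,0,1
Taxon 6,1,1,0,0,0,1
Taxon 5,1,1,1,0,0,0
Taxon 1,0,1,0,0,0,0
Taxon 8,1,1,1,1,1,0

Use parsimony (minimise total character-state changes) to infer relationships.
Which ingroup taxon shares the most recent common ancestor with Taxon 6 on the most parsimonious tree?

Taxon 7

The outgroup has state '0' for every character, so '1' is the derived state throughout.
Char. 1 (derived state '1') is shared by Taxon 3, Taxon 5, Taxon 6, Taxon 7, and Taxon 8 — a synapomorphy uniting that clade.
Char. 2 (derived state '1') is shared by all ingroup taxa — unites the whole ingroup.
Char. 3 (derived state '1') is shared by Taxon 3, Taxon 5, and Taxon 8 — a synapomorphy uniting that clade.
Char. 4: derived state '1' in Taxon 3 and Taxon 8 only — synapomorphy for {Taxon 3, Taxon 8}.
Char. 5 (derived state '1') is unique to Taxon 8 (autapomorphy; uninformative for grouping).
Only Taxon 6 and Taxon 7 show the derived state '1' for Char. 6, supporting them as a clade.
Most parsimonious ingroup topology: ((((Taxon 3,Taxon 8),Taxon 5),(Taxon 7,Taxon 6)),Taxon 1).
Taxon 6 and Taxon 7 form a cherry on this tree, so they are sister taxa.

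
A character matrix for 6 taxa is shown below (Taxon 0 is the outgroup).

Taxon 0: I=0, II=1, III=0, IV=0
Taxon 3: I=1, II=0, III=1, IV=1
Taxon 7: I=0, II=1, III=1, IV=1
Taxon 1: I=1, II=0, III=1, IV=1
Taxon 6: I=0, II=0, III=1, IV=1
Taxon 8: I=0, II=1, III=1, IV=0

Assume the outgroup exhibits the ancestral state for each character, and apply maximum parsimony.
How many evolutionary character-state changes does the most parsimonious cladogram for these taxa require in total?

4

Character polarity is set by the outgroup: the derived state is whichever differs from the outgroup's state, so for II the derived state is '0', and for the remaining characters it is '1'.
I: derived state '1' in Taxon 1 and Taxon 3 only — synapomorphy for {Taxon 1, Taxon 3}.
II (derived state '0') is shared by Taxon 1, Taxon 3, and Taxon 6 — a synapomorphy uniting that clade.
III (derived state '1') is shared by all ingroup taxa — unites the whole ingroup.
IV (derived state '1') is shared by Taxon 1, Taxon 3, Taxon 6, and Taxon 7 — a synapomorphy uniting that clade.
Most parsimonious ingroup topology: ((((Taxon 3,Taxon 1),Taxon 6),Taxon 7),Taxon 8).
Changes per character on this tree: I: 1; II: 1; III: 1; IV: 1.
Total = 4.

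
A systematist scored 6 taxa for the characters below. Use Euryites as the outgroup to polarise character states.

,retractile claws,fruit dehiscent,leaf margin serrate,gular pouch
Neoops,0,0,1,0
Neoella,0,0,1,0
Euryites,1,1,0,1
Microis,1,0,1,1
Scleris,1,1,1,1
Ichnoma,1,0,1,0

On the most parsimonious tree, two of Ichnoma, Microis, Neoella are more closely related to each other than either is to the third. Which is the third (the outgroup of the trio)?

Microis

Character polarity is set by the outgroup: the derived state is whichever differs from the outgroup's state, so for retractile claws, fruit dehiscent, gular pouch the derived state is '0', and for the remaining characters it is '1'.
retractile claws: derived state '0' in Neoella and Neoops only — synapomorphy for {Neoella, Neoops}.
fruit dehiscent: derived state '0' in Ichnoma, Microis, Neoella, and Neoops only — synapomorphy for {Ichnoma, Microis, Neoella, Neoops}.
leaf margin serrate (derived state '1') is shared by all ingroup taxa — unites the whole ingroup.
gular pouch: derived state '0' in Ichnoma, Neoella, and Neoops only — synapomorphy for {Ichnoma, Neoella, Neoops}.
Most parsimonious ingroup topology: (((Ichnoma,(Neoops,Neoella)),Microis),Scleris).
Ichnoma and Neoella share a more recent common ancestor with each other than either does with Microis, so Microis is the least closely related of the three.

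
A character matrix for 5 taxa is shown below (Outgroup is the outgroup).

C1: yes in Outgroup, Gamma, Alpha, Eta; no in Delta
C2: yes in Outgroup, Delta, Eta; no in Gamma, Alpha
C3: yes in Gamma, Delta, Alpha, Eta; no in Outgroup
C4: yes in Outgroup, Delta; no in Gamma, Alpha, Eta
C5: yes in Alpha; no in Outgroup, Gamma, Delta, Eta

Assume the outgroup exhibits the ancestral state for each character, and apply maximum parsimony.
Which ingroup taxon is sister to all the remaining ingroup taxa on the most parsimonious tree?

Character polarity is set by the outgroup: the derived state is whichever differs from the outgroup's state, so for C1, C2, C4 the derived state is 'no', and for the remaining characters it is 'yes'.
C1 (derived state 'no') is unique to Delta (autapomorphy; uninformative for grouping).
Only Alpha and Gamma show the derived state 'no' for C2, supporting them as a clade.
C3 (derived state 'yes') is shared by all ingroup taxa — unites the whole ingroup.
C4: derived state 'no' in Alpha, Eta, and Gamma only — synapomorphy for {Alpha, Eta, Gamma}.
C5 (derived state 'yes') is unique to Alpha (autapomorphy; uninformative for grouping).
Most parsimonious ingroup topology: (((Gamma,Alpha),Eta),Delta).
Delta is sister to the clade containing all other ingroup taxa, so it is the earliest-diverging (most basal) ingroup lineage.

Delta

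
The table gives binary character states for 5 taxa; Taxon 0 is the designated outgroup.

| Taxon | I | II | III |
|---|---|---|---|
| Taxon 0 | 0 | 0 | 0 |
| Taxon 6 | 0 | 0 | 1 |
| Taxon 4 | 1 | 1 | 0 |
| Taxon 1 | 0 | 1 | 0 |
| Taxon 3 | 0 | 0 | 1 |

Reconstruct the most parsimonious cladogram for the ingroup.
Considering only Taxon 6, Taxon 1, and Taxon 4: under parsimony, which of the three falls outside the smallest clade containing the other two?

Taxon 6

The outgroup has state '0' for every character, so '1' is the derived state throughout.
I (derived state '1') is unique to Taxon 4 (autapomorphy; uninformative for grouping).
II: derived state '1' in Taxon 1 and Taxon 4 only — synapomorphy for {Taxon 1, Taxon 4}.
Only Taxon 3 and Taxon 6 show the derived state '1' for III, supporting them as a clade.
Most parsimonious ingroup topology: ((Taxon 6,Taxon 3),(Taxon 4,Taxon 1)).
Taxon 4 and Taxon 1 share a more recent common ancestor with each other than either does with Taxon 6, so Taxon 6 is the least closely related of the three.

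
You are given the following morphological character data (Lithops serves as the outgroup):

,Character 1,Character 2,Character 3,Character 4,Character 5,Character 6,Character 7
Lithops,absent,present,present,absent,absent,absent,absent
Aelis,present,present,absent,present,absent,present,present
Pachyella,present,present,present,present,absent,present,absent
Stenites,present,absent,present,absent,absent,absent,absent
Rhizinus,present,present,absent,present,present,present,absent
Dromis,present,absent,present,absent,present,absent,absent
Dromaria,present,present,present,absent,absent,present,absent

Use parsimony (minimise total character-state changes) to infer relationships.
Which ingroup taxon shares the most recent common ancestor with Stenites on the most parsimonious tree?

Character polarity is set by the outgroup: the derived state is whichever differs from the outgroup's state, so for Character 2, Character 3 the derived state is 'absent', and for the remaining characters it is 'present'.
All ingroup taxa share the derived state 'present' for Character 1; it defines the ingroup but does not resolve relationships within it.
Only Dromis and Stenites show the derived state 'absent' for Character 2, supporting them as a clade.
Character 3: derived state 'absent' in Aelis and Rhizinus only — synapomorphy for {Aelis, Rhizinus}.
Character 4: derived state 'present' in Aelis, Pachyella, and Rhizinus only — synapomorphy for {Aelis, Pachyella, Rhizinus}.
Character 5 (state 'present') occurs in Dromis and Rhizinus but conflicts with the nesting implied by the other characters — most parsimoniously interpreted as homoplasy.
Character 6 (derived state 'present') is shared by Aelis, Dromaria, Pachyella, and Rhizinus — a synapomorphy uniting that clade.
Character 7: derived state 'present' in Aelis only — an autapomorphy, so it tells us nothing about relationships among taxa.
Most parsimonious ingroup topology: ((Dromaria,(Pachyella,(Aelis,Rhizinus))),(Dromis,Stenites)).
Stenites and Dromis form a cherry on this tree, so they are sister taxa.

Dromis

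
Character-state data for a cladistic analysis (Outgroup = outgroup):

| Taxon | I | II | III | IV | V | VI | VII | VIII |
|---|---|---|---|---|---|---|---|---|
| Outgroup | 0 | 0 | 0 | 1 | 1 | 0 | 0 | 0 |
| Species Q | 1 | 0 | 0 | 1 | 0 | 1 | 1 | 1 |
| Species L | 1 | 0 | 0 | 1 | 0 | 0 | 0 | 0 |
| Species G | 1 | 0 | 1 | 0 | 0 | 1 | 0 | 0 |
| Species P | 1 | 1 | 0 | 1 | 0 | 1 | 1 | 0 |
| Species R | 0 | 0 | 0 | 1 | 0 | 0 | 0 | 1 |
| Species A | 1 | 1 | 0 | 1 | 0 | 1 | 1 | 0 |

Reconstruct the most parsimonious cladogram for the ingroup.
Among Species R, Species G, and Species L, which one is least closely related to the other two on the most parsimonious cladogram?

Character polarity is set by the outgroup: the derived state is whichever differs from the outgroup's state, so for IV, V the derived state is '0', and for the remaining characters it is '1'.
Only Species A, Species G, Species L, Species P, and Species Q show the derived state '1' for I, supporting them as a clade.
Only Species A and Species P show the derived state '1' for II, supporting them as a clade.
III: derived state '1' in Species G only — an autapomorphy, so it tells us nothing about relationships among taxa.
IV: derived state '0' in Species G only — an autapomorphy, so it tells us nothing about relationships among taxa.
V (derived state '0') is shared by all ingroup taxa — unites the whole ingroup.
VI: derived state '1' in Species A, Species G, Species P, and Species Q only — synapomorphy for {Species A, Species G, Species P, Species Q}.
VII: derived state '1' in Species A, Species P, and Species Q only — synapomorphy for {Species A, Species P, Species Q}.
VIII groups Species Q and Species R, which is incompatible with the clades supported by the remaining characters; treating it as convergent (homoplasy) costs fewer steps than any alternative tree.
Most parsimonious ingroup topology: ((((Species Q,(Species P,Species A)),Species G),Species L),Species R).
Species G and Species L share a more recent common ancestor with each other than either does with Species R, so Species R is the least closely related of the three.

Species R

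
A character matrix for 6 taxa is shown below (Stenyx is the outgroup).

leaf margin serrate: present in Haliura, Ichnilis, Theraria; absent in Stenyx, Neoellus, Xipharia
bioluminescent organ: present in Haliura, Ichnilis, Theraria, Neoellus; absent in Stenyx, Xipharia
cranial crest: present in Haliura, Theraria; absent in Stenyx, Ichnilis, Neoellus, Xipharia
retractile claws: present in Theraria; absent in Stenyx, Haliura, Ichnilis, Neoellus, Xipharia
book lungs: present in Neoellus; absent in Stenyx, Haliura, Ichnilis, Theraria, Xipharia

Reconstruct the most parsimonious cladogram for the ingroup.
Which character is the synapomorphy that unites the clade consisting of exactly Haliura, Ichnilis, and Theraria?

The outgroup has state 'absent' for every character, so 'present' is the derived state throughout.
Only Haliura, Ichnilis, and Theraria show the derived state 'present' for leaf margin serrate, supporting them as a clade.
bioluminescent organ (derived state 'present') is shared by Haliura, Ichnilis, Neoellus, and Theraria — a synapomorphy uniting that clade.
Only Haliura and Theraria show the derived state 'present' for cranial crest, supporting them as a clade.
retractile claws (derived state 'present') is unique to Theraria (autapomorphy; uninformative for grouping).
book lungs (derived state 'present') is unique to Neoellus (autapomorphy; uninformative for grouping).
Most parsimonious ingroup topology: ((((Haliura,Theraria),Ichnilis),Neoellus),Xipharia).
The clade {Haliura, Ichnilis, Theraria} is supported by leaf margin serrate: its derived state 'present' occurs in exactly those taxa and in no other taxon (including the outgroup).

leaf margin serrate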